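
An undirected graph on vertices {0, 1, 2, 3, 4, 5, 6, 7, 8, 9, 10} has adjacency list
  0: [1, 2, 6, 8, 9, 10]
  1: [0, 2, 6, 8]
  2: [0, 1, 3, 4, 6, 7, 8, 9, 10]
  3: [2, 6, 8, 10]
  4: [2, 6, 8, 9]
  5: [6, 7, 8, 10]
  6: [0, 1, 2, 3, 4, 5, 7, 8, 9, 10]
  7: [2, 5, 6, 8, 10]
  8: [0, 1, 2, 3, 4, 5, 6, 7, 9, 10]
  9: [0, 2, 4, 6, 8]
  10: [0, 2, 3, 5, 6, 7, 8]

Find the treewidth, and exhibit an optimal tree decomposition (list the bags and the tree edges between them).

Treewidth 4.
One such decomposition:
Bags: B1 = {0, 1, 2, 6, 8}  B2 = {0, 2, 6, 8, 9}  B3 = {2, 4, 6, 8, 9}  B4 = {0, 2, 6, 8, 10}  B5 = {2, 6, 7, 8, 10}  B6 = {5, 6, 7, 8, 10}  B7 = {2, 3, 6, 8, 10}
Tree: B1–B2, B2–B3, B1–B4, B4–B5, B5–B6, B5–B7

The largest bag has 5 vertices, giving width 4; this decomposition certifies tw(G) ≤ 4. For the lower bound, the 5 vertices {0, 1, 2, 6, 8} are pairwise adjacent, and any tree decomposition puts a clique entirely inside one bag — forcing width ≥ 4. Combining the bounds, tw(G) = 4.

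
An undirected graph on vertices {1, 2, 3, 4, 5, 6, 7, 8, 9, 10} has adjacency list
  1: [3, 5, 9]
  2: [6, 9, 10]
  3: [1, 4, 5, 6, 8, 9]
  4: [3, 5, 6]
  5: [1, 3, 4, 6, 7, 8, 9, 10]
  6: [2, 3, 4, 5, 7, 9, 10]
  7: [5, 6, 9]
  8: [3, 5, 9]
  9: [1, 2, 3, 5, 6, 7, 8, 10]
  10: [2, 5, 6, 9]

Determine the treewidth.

3

A width-3 tree decomposition is:
Bags: B1 = {5, 6, 9, 10}  B2 = {5, 6, 7, 9}  B3 = {3, 5, 6, 9}  B4 = {2, 6, 9, 10}  B5 = {3, 5, 8, 9}  B6 = {3, 4, 5, 6}  B7 = {1, 3, 5, 9}
Tree: B1–B2, B1–B3, B1–B4, B3–B5, B3–B6, B5–B7
Each bag holds 4 vertices, so the decomposition has width 3, which upper-bounds the treewidth. On the other hand G contains the 4-clique {2, 6, 9, 10}. A clique must lie in a single bag of any decomposition, so no decomposition can have width below 3. The upper and lower bounds meet at 3, so that is the treewidth.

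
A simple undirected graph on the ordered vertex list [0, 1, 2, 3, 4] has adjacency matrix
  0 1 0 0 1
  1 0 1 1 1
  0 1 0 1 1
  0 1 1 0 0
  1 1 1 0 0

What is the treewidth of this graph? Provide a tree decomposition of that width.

Every bag has size at most 3, so the width is 3 − 1 = 2 and tw(G) ≤ 2. Conversely, {0, 1, 4} is a clique of size 3, and the vertices of any clique must share a bag in every tree decomposition; so some bag has ≥ 3 vertices and tw(G) ≥ 2. Combining the bounds, tw(G) = 2.

Treewidth 2.
One optimal decomposition is:
Bags: B1 = {1, 2, 3}  B2 = {1, 2, 4}  B3 = {0, 1, 4}
Tree: B1–B2, B2–B3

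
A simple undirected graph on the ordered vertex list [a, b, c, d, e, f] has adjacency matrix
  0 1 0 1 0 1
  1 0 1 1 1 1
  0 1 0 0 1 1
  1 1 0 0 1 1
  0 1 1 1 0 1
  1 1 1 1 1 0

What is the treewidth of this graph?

A width-3 tree decomposition is:
Bags: B1 = {b, c, e, f}  B2 = {b, d, e, f}  B3 = {a, b, d, f}
Tree: B1–B2, B2–B3
Each bag holds 4 vertices, so the decomposition has width 3, which upper-bounds the treewidth. Conversely, {b, d, e, f} is a clique of size 4, and the vertices of any clique must share a bag in every tree decomposition; so some bag has ≥ 4 vertices and tw(G) ≥ 3. The upper and lower bounds meet at 3, so that is the treewidth.

3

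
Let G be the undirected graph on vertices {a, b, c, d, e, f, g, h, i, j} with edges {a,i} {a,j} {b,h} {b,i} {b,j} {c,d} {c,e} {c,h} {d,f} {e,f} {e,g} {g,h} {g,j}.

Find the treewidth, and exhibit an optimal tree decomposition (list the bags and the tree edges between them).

Treewidth 2.
Bags: B1 = {c, d, f}  B2 = {c, e, f}  B3 = {c, e, h}  B4 = {e, g, h}  B5 = {b, g, h}  B6 = {b, g, j}  B7 = {b, i, j}  B8 = {a, i, j}
Tree: B1–B2, B2–B3, B3–B4, B4–B5, B5–B6, B6–B7, B7–B8

Each bag holds 3 vertices, so the decomposition has width 2, which upper-bounds the treewidth. The edges d–f–e–c–d form a cycle, so G is not a tree and its treewidth is at least 2. The upper and lower bounds meet at 2, so that is the treewidth.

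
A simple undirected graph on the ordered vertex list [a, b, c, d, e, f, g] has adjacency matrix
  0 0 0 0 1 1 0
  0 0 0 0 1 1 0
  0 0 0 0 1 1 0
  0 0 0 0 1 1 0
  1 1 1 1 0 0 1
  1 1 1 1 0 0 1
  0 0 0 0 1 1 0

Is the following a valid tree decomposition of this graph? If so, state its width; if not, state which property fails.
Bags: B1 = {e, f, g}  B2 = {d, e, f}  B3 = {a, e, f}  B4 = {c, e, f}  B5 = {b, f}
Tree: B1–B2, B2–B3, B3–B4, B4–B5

A tree decomposition must satisfy three properties: every vertex lies in some bag; for every edge, both endpoints lie together in some bag; and for every vertex, the bags containing it form a connected subtree. Here edge (e,b) lies in no bag, so the decomposition is invalid.

No — edge (e,b) lies in no bag.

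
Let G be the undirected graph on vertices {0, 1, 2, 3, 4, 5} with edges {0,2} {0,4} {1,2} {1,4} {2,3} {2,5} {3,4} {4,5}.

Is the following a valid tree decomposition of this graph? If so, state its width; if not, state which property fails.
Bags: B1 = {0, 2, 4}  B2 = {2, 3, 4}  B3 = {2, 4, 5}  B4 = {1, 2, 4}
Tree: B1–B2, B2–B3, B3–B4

Yes; width 2.

Checking the three conditions: (i) the bags cover all of {0, 1, 2, 3, 4, 5}; (ii) for each edge, some bag contains both endpoints; (iii) the bags containing any fixed vertex form a subtree. All hold, so the decomposition is valid with width 3 − 1 = 2.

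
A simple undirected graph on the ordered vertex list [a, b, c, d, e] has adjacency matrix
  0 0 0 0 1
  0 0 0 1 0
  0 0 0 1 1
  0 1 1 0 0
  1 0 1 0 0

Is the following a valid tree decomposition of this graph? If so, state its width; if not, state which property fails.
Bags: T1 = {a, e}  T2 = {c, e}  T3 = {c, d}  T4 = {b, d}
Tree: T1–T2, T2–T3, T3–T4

Yes; width 1.

Checking the three conditions: (i) the bags cover all of {a, b, c, d, e}; (ii) for each edge, some bag contains both endpoints; (iii) the bags containing any fixed vertex form a subtree. All hold, so the decomposition is valid with width 2 − 1 = 1.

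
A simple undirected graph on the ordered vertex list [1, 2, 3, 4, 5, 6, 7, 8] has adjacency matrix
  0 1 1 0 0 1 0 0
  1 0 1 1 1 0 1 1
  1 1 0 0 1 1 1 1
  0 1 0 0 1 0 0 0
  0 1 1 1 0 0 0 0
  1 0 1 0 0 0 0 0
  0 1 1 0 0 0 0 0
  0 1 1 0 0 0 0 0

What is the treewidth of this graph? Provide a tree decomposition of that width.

Treewidth 2.
One such decomposition:
Bags: B1 = {2, 3, 7}  B2 = {2, 3, 8}  B3 = {2, 3, 5}  B4 = {2, 4, 5}  B5 = {1, 2, 3}  B6 = {1, 3, 6}
Tree: B1–B2, B2–B3, B3–B4, B1–B5, B5–B6

Each bag holds 3 vertices, so the decomposition has width 2, which upper-bounds the treewidth. Conversely, {2, 3, 8} is a clique of size 3, and the vertices of any clique must share a bag in every tree decomposition; so some bag has ≥ 3 vertices and tw(G) ≥ 2. Therefore the treewidth is 2.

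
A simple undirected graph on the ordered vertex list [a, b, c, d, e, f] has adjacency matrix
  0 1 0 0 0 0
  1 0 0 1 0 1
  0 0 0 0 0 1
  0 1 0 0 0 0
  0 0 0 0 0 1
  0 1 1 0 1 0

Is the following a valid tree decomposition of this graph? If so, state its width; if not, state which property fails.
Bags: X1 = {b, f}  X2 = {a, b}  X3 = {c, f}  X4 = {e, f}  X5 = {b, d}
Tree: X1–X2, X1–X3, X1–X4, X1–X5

Vertex coverage: the bags together contain {a, b, c, d, e, f}, the full vertex set. Edge coverage: each edge of G has both endpoints in at least one bag. Running intersection: for every vertex, the bags containing it form a connected subtree. All three properties hold, so this is a valid tree decomposition of width max|bag| − 1 = 1, and hence tw(G) ≤ 1.

Yes; width 1.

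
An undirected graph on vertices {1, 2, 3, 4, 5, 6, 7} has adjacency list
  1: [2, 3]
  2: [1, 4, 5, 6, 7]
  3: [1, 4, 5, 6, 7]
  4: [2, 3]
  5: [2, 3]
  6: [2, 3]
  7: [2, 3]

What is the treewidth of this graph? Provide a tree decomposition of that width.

The largest bag has 3 vertices, giving width 2; this decomposition certifies tw(G) ≤ 2. Since 2–4–3–6–2 is a cycle in G, G is not acyclic. Forests are exactly the graphs of treewidth ≤ 1, so tw(G) ≥ 2. Combining the bounds, tw(G) = 2.

Treewidth 2.
Bags: B1 = {2, 3, 4}  B2 = {2, 3, 6}  B3 = {2, 3, 7}  B4 = {2, 3, 5}  B5 = {1, 2, 3}
Tree: B1–B2, B2–B3, B3–B4, B4–B5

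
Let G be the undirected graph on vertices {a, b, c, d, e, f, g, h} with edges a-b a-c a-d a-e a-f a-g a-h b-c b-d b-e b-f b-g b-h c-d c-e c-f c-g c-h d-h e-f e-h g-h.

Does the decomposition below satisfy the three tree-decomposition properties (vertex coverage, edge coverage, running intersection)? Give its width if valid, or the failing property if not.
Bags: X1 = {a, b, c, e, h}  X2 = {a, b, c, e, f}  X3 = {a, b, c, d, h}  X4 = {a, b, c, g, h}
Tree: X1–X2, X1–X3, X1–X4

Yes; width 4.

Checking the three conditions: (i) the bags cover all of {a, b, c, d, e, f, g, h}; (ii) for each edge, some bag contains both endpoints; (iii) the bags containing any fixed vertex form a subtree. All hold, so the decomposition is valid with width 5 − 1 = 4.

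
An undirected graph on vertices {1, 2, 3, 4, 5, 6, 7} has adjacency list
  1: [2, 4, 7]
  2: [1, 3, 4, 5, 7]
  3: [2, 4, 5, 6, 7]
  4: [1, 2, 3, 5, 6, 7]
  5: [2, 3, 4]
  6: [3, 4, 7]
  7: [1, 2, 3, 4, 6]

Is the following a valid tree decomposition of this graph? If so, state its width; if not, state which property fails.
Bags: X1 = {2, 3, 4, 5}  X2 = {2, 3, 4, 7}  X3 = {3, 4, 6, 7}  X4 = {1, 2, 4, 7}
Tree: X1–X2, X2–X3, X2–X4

Every vertex of G appears in some bag (union = {1, 2, 3, 4, 5, 6, 7}); every edge is covered by a bag; and for each vertex v the set of bags containing v is connected in the bag tree. The decomposition is therefore valid. The largest bag has 4 vertices, so the width is 3.

Yes; width 3.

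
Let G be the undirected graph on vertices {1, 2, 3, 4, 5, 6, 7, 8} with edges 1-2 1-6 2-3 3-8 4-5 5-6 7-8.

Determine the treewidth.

A width-1 tree decomposition is:
Bags: B1 = {4, 5}  B2 = {5, 6}  B3 = {1, 6}  B4 = {1, 2}  B5 = {2, 3}  B6 = {3, 8}  B7 = {7, 8}
Tree: B1–B2, B2–B3, B3–B4, B4–B5, B5–B6, B6–B7
The largest bag has 2 vertices, giving width 1; this decomposition certifies tw(G) ≤ 1. Since G has at least one edge (e.g. 4–5), it is not an edgeless graph, so tw(G) ≥ 1. Hence tw(G) = 1 exactly.

1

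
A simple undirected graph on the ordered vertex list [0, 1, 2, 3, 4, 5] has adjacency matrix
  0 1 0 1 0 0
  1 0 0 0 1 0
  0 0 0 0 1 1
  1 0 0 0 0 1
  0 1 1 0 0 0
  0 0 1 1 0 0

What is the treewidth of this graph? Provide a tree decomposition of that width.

Treewidth 2.
Bags: B1 = {2, 3, 5}  B2 = {0, 2, 3}  B3 = {0, 1, 2}  B4 = {1, 2, 4}
Tree: B1–B2, B2–B3, B3–B4

Each bag holds 3 vertices, so the decomposition has width 2, which upper-bounds the treewidth. Since 2–5–3–0–1–4–2 is a cycle in G, G is not acyclic. Forests are exactly the graphs of treewidth ≤ 1, so tw(G) ≥ 2. Hence tw(G) = 2 exactly.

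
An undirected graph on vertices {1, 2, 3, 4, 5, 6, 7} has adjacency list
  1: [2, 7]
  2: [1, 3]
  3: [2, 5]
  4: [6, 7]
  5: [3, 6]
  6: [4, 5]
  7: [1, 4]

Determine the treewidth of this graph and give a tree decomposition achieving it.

Treewidth 2.
Bags: B1 = {1, 2, 3}  B2 = {1, 3, 5}  B3 = {1, 5, 6}  B4 = {1, 4, 6}  B5 = {1, 4, 7}
Tree: B1–B2, B2–B3, B3–B4, B4–B5

Every bag has size at most 3, so the width is 3 − 1 = 2 and tw(G) ≤ 2. Since 1–2–3–5–6–4–7–1 is a cycle in G, G is not acyclic. Forests are exactly the graphs of treewidth ≤ 1, so tw(G) ≥ 2. The upper and lower bounds meet at 2, so that is the treewidth.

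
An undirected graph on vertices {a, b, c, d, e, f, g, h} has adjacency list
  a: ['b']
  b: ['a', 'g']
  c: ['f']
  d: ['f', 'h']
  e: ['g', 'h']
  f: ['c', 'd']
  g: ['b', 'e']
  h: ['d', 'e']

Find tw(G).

A width-1 tree decomposition is:
Bags: B1 = {c, f}  B2 = {d, f}  B3 = {d, h}  B4 = {e, h}  B5 = {e, g}  B6 = {b, g}  B7 = {a, b}
Tree: B1–B2, B2–B3, B3–B4, B4–B5, B5–B6, B6–B7
The largest bag has 2 vertices, giving width 1; this decomposition certifies tw(G) ≤ 1. Since G has at least one edge (e.g. c–f), it is not an edgeless graph, so tw(G) ≥ 1. Hence tw(G) = 1 exactly.

1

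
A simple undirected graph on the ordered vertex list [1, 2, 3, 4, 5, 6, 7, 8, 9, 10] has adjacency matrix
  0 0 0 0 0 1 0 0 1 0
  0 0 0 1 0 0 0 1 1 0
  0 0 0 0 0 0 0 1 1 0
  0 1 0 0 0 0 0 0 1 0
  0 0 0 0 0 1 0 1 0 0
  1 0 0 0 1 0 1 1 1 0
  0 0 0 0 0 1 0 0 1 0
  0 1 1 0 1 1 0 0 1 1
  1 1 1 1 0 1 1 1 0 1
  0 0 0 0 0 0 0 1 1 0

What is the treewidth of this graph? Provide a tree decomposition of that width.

Treewidth 2.
One such decomposition:
Bags: B1 = {3, 8, 9}  B2 = {6, 8, 9}  B3 = {8, 9, 10}  B4 = {2, 8, 9}  B5 = {2, 4, 9}  B6 = {1, 6, 9}  B7 = {5, 6, 8}  B8 = {6, 7, 9}
Tree: B1–B2, B1–B3, B1–B4, B4–B5, B2–B6, B2–B7, B2–B8

The largest bag has 3 vertices, giving width 2; this decomposition certifies tw(G) ≤ 2. On the other hand G contains the 3-clique {3, 8, 9}. A clique must lie in a single bag of any decomposition, so no decomposition can have width below 2. Hence tw(G) = 2 exactly.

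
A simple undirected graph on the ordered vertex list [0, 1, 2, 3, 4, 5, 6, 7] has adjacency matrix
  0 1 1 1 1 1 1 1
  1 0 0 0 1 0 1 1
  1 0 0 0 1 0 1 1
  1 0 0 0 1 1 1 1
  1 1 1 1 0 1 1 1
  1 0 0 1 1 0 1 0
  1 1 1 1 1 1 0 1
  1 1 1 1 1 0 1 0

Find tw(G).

A width-4 tree decomposition is:
Bags: B1 = {0, 3, 4, 6, 7}  B2 = {0, 1, 4, 6, 7}  B3 = {0, 3, 4, 5, 6}  B4 = {0, 2, 4, 6, 7}
Tree: B1–B2, B1–B3, B2–B4
The largest bag has 5 vertices, giving width 4; this decomposition certifies tw(G) ≤ 4. Conversely, {0, 3, 4, 5, 6} is a clique of size 5, and the vertices of any clique must share a bag in every tree decomposition; so some bag has ≥ 5 vertices and tw(G) ≥ 4. Hence tw(G) = 4 exactly.

4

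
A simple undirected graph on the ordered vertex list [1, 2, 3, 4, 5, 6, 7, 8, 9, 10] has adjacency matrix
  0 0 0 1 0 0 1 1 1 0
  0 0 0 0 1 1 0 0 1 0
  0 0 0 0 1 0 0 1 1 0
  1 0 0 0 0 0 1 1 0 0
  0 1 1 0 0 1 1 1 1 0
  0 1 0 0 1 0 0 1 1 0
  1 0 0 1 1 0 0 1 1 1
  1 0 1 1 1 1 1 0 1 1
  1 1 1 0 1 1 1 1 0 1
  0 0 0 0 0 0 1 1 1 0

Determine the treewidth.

3

A width-3 tree decomposition is:
Bags: B1 = {5, 7, 8, 9}  B2 = {5, 6, 8, 9}  B3 = {3, 5, 8, 9}  B4 = {1, 7, 8, 9}  B5 = {2, 5, 6, 9}  B6 = {1, 4, 7, 8}  B7 = {7, 8, 9, 10}
Tree: B1–B2, B1–B3, B1–B4, B2–B5, B4–B6, B1–B7
Every bag has size at most 4, so the width is 4 − 1 = 3 and tw(G) ≤ 3. Conversely, {1, 7, 8, 9} is a clique of size 4, and the vertices of any clique must share a bag in every tree decomposition; so some bag has ≥ 4 vertices and tw(G) ≥ 3. Therefore the treewidth is 3.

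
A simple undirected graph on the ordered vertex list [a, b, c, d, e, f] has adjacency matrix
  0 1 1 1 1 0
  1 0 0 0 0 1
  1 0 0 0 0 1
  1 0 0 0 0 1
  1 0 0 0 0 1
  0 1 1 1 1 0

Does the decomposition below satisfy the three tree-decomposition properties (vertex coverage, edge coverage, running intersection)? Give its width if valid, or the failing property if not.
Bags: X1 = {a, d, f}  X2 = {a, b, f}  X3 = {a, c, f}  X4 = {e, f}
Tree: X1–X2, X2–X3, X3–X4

A tree decomposition must satisfy three properties: every vertex lies in some bag; for every edge, both endpoints lie together in some bag; and for every vertex, the bags containing it form a connected subtree. Here edge (a,e) lies in no bag, so the decomposition is invalid.

No — edge (a,e) lies in no bag.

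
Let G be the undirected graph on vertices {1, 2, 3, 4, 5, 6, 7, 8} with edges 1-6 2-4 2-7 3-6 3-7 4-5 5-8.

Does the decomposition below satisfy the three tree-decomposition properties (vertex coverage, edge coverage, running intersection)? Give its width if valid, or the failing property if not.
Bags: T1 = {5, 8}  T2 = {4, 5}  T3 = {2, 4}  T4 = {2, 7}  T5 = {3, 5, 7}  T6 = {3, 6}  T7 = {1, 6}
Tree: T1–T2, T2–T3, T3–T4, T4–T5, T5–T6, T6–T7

No — bags containing vertex 5 are not connected in the tree.

A tree decomposition must satisfy three properties: every vertex lies in some bag; for every edge, both endpoints lie together in some bag; and for every vertex, the bags containing it form a connected subtree. Here bags containing vertex 5 are not connected in the tree, so the decomposition is invalid.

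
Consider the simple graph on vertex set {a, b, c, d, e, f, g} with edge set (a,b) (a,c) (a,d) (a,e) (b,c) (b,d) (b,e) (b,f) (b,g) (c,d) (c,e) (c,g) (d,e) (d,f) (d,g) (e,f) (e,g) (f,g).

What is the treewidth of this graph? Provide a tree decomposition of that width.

Treewidth 4.
One such decomposition:
Bags: B1 = {b, c, d, e, g}  B2 = {b, d, e, f, g}  B3 = {a, b, c, d, e}
Tree: B1–B2, B1–B3

Each bag holds 5 vertices, so the decomposition has width 4, which upper-bounds the treewidth. For the lower bound, the 5 vertices {b, c, d, e, g} are pairwise adjacent, and any tree decomposition puts a clique entirely inside one bag — forcing width ≥ 4. Therefore the treewidth is 4.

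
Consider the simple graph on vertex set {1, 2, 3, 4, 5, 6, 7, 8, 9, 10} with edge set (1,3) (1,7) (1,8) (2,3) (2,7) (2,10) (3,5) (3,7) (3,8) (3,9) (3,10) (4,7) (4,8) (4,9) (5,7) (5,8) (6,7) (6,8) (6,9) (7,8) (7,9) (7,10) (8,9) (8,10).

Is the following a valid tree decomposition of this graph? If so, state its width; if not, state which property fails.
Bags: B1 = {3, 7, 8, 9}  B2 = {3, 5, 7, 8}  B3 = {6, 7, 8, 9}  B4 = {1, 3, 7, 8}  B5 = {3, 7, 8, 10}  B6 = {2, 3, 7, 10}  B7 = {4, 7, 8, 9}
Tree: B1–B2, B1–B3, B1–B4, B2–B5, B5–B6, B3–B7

Yes; width 3.

Vertex coverage: the bags together contain {1, 2, 3, 4, 5, 6, 7, 8, 9, 10}, the full vertex set. Edge coverage: each edge of G has both endpoints in at least one bag. Running intersection: for every vertex, the bags containing it form a connected subtree. All three properties hold, so this is a valid tree decomposition of width max|bag| − 1 = 3, and hence tw(G) ≤ 3.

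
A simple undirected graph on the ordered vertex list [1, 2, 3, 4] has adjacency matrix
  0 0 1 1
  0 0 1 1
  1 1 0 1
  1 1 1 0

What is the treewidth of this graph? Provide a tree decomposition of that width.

Treewidth 2.
One such decomposition:
Bags: B1 = {2, 3, 4}  B2 = {1, 3, 4}
Tree: B1–B2

Every bag has size at most 3, so the width is 3 − 1 = 2 and tw(G) ≤ 2. On the other hand G contains the 3-clique {1, 3, 4}. A clique must lie in a single bag of any decomposition, so no decomposition can have width below 2. Hence tw(G) = 2 exactly.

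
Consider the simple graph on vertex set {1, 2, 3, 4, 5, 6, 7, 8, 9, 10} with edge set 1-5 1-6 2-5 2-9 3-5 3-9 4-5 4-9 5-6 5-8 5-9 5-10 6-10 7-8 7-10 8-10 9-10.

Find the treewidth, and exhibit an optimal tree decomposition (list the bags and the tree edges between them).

The largest bag has 3 vertices, giving width 2; this decomposition certifies tw(G) ≤ 2. Conversely, {5, 8, 10} is a clique of size 3, and the vertices of any clique must share a bag in every tree decomposition; so some bag has ≥ 3 vertices and tw(G) ≥ 2. Therefore the treewidth is 2.

Treewidth 2.
One optimal decomposition is:
Bags: B1 = {5, 9, 10}  B2 = {5, 6, 10}  B3 = {2, 5, 9}  B4 = {5, 8, 10}  B5 = {3, 5, 9}  B6 = {7, 8, 10}  B7 = {4, 5, 9}  B8 = {1, 5, 6}
Tree: B1–B2, B1–B3, B1–B4, B3–B5, B4–B6, B1–B7, B2–B8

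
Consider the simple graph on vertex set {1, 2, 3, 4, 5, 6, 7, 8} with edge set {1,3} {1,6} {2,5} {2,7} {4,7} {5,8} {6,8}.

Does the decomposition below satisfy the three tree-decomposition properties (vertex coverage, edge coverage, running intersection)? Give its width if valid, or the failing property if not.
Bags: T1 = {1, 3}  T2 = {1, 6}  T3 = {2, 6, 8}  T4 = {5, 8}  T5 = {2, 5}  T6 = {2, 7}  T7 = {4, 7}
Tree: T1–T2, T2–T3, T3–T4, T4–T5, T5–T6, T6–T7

A tree decomposition must satisfy three properties: every vertex lies in some bag; for every edge, both endpoints lie together in some bag; and for every vertex, the bags containing it form a connected subtree. Here bags containing vertex 2 are not connected in the tree, so the decomposition is invalid.

No — bags containing vertex 2 are not connected in the tree.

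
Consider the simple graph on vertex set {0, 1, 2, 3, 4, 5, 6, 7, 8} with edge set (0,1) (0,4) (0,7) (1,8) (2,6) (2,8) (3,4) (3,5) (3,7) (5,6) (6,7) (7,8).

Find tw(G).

A width-3 tree decomposition is:
Bags: B1 = {3, 4, 5, 6}  B2 = {3, 4, 6, 7}  B3 = {0, 4, 6, 7}  B4 = {0, 2, 6, 7}  B5 = {0, 2, 7, 8}  B6 = {0, 1, 2, 8}
Tree: B1–B2, B2–B3, B3–B4, B4–B5, B5–B6
Every bag has size at most 4, so the width is 4 − 1 = 3 and tw(G) ≤ 3. For the lower bound: the 4 vertex sets {3,4,5}, {6}, {7}, {0,1,2,8} are disjoint, each induces a connected subgraph, and every pair is joined by at least one edge of G. Contracting each set to a single vertex therefore yields K_{4} as a minor, and since treewidth is minor-monotone, tw(G) ≥ tw(K_{4}) = 3. The upper and lower bounds meet at 3, so that is the treewidth.

3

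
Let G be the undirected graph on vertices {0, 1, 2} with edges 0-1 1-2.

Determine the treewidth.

A width-1 tree decomposition is:
Bags: B1 = {0, 1}  B2 = {1, 2}
Tree: B1–B2
The largest bag has 2 vertices, giving width 1; this decomposition certifies tw(G) ≤ 1. Since G has at least one edge (e.g. 1–0), it is not an edgeless graph, so tw(G) ≥ 1. Therefore the treewidth is 1.

1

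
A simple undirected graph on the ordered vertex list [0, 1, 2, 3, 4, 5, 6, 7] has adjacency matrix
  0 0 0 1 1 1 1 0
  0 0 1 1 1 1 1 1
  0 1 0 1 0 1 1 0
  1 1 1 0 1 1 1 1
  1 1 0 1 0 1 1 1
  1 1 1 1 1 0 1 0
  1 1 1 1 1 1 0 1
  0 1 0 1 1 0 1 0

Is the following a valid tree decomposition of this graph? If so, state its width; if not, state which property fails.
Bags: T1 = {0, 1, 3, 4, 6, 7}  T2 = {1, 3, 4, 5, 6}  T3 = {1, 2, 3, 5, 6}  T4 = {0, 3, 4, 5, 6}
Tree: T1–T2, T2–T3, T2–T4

No — bags containing vertex 0 are not connected in the tree.

A tree decomposition must satisfy three properties: every vertex lies in some bag; for every edge, both endpoints lie together in some bag; and for every vertex, the bags containing it form a connected subtree. Here bags containing vertex 0 are not connected in the tree, so the decomposition is invalid.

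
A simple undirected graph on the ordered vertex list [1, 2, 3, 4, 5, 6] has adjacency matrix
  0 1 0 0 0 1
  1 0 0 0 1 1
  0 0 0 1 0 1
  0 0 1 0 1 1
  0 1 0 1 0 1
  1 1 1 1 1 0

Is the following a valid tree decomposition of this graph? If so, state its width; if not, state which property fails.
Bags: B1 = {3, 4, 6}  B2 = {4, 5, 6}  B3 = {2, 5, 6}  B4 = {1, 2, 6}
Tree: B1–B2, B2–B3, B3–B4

Yes; width 2.

Every vertex of G appears in some bag (union = {1, 2, 3, 4, 5, 6}); every edge is covered by a bag; and for each vertex v the set of bags containing v is connected in the bag tree. The decomposition is therefore valid. The largest bag has 3 vertices, so the width is 2.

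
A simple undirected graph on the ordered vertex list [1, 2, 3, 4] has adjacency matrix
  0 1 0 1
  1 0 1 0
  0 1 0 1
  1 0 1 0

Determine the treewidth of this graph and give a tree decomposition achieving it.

Treewidth 2.
One such decomposition:
Bags: B1 = {1, 2, 4}  B2 = {2, 3, 4}
Tree: B1–B2

Each bag holds 3 vertices, so the decomposition has width 2, which upper-bounds the treewidth. Since 4–1–2–3–4 is a cycle in G, G is not acyclic. Forests are exactly the graphs of treewidth ≤ 1, so tw(G) ≥ 2. Therefore the treewidth is 2.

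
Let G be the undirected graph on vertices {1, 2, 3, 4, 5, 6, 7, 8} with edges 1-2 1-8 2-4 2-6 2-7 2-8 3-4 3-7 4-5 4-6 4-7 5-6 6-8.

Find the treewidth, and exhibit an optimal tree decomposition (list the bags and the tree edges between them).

Treewidth 2.
One optimal decomposition is:
Bags: B1 = {2, 4, 6}  B2 = {2, 6, 8}  B3 = {4, 5, 6}  B4 = {1, 2, 8}  B5 = {2, 4, 7}  B6 = {3, 4, 7}
Tree: B1–B2, B1–B3, B2–B4, B1–B5, B5–B6

Each bag holds 3 vertices, so the decomposition has width 2, which upper-bounds the treewidth. On the other hand G contains the 3-clique {1, 2, 8}. A clique must lie in a single bag of any decomposition, so no decomposition can have width below 2. Hence tw(G) = 2 exactly.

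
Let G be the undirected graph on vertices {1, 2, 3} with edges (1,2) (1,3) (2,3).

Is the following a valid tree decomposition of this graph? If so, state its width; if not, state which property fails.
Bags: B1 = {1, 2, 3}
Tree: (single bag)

Yes; width 2.

Checking the three conditions: (i) the bags cover all of {1, 2, 3}; (ii) for each edge, some bag contains both endpoints; (iii) the bags containing any fixed vertex form a subtree. All hold, so the decomposition is valid with width 3 − 1 = 2.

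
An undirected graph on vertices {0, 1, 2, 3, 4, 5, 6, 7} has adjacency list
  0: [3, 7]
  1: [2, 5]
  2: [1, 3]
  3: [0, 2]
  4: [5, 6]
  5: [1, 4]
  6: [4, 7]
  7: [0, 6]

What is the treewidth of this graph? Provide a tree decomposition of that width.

Treewidth 2.
One optimal decomposition is:
Bags: B1 = {0, 2, 3}  B2 = {0, 1, 2}  B3 = {0, 1, 5}  B4 = {0, 4, 5}  B5 = {0, 4, 6}  B6 = {0, 6, 7}
Tree: B1–B2, B2–B3, B3–B4, B4–B5, B5–B6

Every bag has size at most 3, so the width is 3 − 1 = 2 and tw(G) ≤ 2. For the lower bound, G contains the cycle 0–3–2–1–5–4–6–7–0, so G is not a forest; only forests have treewidth ≤ 1, hence tw(G) ≥ 2. Hence tw(G) = 2 exactly.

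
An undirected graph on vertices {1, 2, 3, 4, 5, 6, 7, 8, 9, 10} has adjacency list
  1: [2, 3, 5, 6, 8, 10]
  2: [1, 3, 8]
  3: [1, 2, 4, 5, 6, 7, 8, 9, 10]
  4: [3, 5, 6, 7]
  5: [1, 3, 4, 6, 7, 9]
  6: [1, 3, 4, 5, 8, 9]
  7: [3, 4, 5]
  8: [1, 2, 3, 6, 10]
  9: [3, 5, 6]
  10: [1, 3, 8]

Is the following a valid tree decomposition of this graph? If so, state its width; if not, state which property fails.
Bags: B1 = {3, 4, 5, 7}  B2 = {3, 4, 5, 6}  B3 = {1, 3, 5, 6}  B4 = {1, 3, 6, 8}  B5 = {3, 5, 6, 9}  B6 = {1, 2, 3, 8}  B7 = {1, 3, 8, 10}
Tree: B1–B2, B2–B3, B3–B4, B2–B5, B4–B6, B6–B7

Vertex coverage: the bags together contain {1, 2, 3, 4, 5, 6, 7, 8, 9, 10}, the full vertex set. Edge coverage: each edge of G has both endpoints in at least one bag. Running intersection: for every vertex, the bags containing it form a connected subtree. All three properties hold, so this is a valid tree decomposition of width max|bag| − 1 = 3, and hence tw(G) ≤ 3.

Yes; width 3.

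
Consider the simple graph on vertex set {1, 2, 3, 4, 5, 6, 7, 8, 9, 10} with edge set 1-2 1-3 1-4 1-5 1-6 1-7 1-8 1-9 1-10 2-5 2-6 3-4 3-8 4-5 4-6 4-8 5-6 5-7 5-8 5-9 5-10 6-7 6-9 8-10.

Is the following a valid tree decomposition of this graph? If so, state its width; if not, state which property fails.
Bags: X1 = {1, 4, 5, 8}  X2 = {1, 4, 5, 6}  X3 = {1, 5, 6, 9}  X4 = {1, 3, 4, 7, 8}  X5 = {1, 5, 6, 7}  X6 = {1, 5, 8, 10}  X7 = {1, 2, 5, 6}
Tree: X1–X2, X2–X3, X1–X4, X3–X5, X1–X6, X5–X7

No — bags containing vertex 7 are not connected in the tree.

A tree decomposition must satisfy three properties: every vertex lies in some bag; for every edge, both endpoints lie together in some bag; and for every vertex, the bags containing it form a connected subtree. Here bags containing vertex 7 are not connected in the tree, so the decomposition is invalid.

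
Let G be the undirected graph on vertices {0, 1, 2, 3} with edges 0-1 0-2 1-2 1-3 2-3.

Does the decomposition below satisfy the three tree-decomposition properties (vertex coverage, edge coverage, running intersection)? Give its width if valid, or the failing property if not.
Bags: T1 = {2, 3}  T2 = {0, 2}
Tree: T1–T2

A tree decomposition must satisfy three properties: every vertex lies in some bag; for every edge, both endpoints lie together in some bag; and for every vertex, the bags containing it form a connected subtree. Here vertex 1 appears in no bag, so the decomposition is invalid.

No — vertex 1 appears in no bag.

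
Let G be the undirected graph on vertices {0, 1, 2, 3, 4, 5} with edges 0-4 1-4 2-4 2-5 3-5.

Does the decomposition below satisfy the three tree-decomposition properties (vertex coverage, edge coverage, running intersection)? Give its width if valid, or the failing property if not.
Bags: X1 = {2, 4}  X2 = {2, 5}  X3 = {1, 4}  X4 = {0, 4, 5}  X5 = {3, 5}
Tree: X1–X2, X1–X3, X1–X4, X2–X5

A tree decomposition must satisfy three properties: every vertex lies in some bag; for every edge, both endpoints lie together in some bag; and for every vertex, the bags containing it form a connected subtree. Here bags containing vertex 5 are not connected in the tree, so the decomposition is invalid.

No — bags containing vertex 5 are not connected in the tree.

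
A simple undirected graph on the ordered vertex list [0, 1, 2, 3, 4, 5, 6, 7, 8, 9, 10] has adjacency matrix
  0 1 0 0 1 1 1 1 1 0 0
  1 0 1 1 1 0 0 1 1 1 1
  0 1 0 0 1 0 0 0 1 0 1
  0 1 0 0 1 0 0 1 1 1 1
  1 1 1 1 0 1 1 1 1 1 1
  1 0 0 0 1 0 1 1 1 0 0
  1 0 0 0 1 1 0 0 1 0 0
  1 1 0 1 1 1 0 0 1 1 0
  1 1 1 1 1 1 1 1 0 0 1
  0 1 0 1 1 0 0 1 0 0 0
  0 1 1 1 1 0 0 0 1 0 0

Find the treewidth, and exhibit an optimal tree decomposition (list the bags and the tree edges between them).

Treewidth 4.
Bags: B1 = {1, 3, 4, 7, 8}  B2 = {0, 1, 4, 7, 8}  B3 = {1, 3, 4, 8, 10}  B4 = {0, 4, 5, 7, 8}  B5 = {0, 4, 5, 6, 8}  B6 = {1, 3, 4, 7, 9}  B7 = {1, 2, 4, 8, 10}
Tree: B1–B2, B1–B3, B2–B4, B4–B5, B1–B6, B3–B7

Every bag has size at most 5, so the width is 5 − 1 = 4 and tw(G) ≤ 4. Conversely, {0, 1, 4, 7, 8} is a clique of size 5, and the vertices of any clique must share a bag in every tree decomposition; so some bag has ≥ 5 vertices and tw(G) ≥ 4. Therefore the treewidth is 4.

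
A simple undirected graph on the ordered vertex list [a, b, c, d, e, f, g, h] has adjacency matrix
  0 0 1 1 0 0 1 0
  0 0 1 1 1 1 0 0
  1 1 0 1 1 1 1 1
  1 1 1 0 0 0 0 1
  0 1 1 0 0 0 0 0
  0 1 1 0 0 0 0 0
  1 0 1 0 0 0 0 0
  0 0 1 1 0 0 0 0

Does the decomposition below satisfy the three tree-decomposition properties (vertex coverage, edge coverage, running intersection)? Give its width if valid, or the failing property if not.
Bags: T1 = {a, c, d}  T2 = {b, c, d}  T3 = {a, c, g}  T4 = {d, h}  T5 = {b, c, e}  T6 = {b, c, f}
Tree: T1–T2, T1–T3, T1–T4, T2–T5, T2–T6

No — edge (c,h) lies in no bag.

A tree decomposition must satisfy three properties: every vertex lies in some bag; for every edge, both endpoints lie together in some bag; and for every vertex, the bags containing it form a connected subtree. Here edge (c,h) lies in no bag, so the decomposition is invalid.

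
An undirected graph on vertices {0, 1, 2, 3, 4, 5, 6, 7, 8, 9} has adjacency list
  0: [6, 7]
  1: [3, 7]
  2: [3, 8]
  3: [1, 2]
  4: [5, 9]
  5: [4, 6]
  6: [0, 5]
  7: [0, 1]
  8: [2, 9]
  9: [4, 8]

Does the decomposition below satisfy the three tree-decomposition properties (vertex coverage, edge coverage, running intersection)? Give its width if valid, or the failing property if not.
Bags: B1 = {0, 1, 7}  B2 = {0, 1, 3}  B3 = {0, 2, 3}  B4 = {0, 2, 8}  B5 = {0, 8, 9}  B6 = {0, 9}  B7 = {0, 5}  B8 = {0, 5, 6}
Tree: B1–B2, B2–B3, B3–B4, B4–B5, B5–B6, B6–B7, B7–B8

A tree decomposition must satisfy three properties: every vertex lies in some bag; for every edge, both endpoints lie together in some bag; and for every vertex, the bags containing it form a connected subtree. Here vertex 4 appears in no bag, so the decomposition is invalid.

No — vertex 4 appears in no bag.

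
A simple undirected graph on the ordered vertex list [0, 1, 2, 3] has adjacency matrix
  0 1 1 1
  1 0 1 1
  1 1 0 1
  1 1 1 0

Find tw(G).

A width-3 tree decomposition is:
Bags: B1 = {0, 1, 2, 3}
Tree: (single bag)
A single bag containing all 4 vertices is trivially a valid decomposition of width 3. On the other hand G contains the 4-clique {0, 1, 2, 3}. A clique must lie in a single bag of any decomposition, so no decomposition can have width below 3. Hence tw(G) = 3 exactly.

3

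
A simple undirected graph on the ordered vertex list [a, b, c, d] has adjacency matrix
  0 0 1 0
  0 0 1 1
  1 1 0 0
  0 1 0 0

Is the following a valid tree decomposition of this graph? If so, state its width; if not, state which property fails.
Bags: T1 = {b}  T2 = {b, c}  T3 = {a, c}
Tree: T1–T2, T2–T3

No — vertex d appears in no bag.

A tree decomposition must satisfy three properties: every vertex lies in some bag; for every edge, both endpoints lie together in some bag; and for every vertex, the bags containing it form a connected subtree. Here vertex d appears in no bag, so the decomposition is invalid.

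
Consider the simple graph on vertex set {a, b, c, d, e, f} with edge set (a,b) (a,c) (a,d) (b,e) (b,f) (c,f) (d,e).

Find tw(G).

2

A width-2 tree decomposition is:
Bags: B1 = {a, c, f}  B2 = {a, b, f}  B3 = {a, b, d}  B4 = {b, d, e}
Tree: B1–B2, B2–B3, B3–B4
The largest bag has 3 vertices, giving width 2; this decomposition certifies tw(G) ≤ 2. The edges c–f–b–a–c form a cycle, so G is not a tree and its treewidth is at least 2. Therefore the treewidth is 2.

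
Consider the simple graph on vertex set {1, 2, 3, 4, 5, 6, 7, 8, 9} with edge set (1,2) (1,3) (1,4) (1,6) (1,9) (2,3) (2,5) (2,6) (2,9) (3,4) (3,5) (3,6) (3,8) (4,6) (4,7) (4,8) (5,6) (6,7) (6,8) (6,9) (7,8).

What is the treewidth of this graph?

A width-3 tree decomposition is:
Bags: B1 = {1, 3, 4, 6}  B2 = {1, 2, 3, 6}  B3 = {1, 2, 6, 9}  B4 = {3, 4, 6, 8}  B5 = {4, 6, 7, 8}  B6 = {2, 3, 5, 6}
Tree: B1–B2, B2–B3, B1–B4, B4–B5, B2–B6
Every bag has size at most 4, so the width is 4 − 1 = 3 and tw(G) ≤ 3. On the other hand G contains the 4-clique {1, 2, 6, 9}. A clique must lie in a single bag of any decomposition, so no decomposition can have width below 3. Combining the bounds, tw(G) = 3.

3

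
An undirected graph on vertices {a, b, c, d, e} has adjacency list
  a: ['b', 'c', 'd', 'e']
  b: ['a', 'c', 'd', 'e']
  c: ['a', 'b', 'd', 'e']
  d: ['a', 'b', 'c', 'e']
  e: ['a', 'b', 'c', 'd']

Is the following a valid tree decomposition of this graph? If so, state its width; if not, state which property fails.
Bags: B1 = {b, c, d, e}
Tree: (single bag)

A tree decomposition must satisfy three properties: every vertex lies in some bag; for every edge, both endpoints lie together in some bag; and for every vertex, the bags containing it form a connected subtree. Here vertex a appears in no bag, so the decomposition is invalid.

No — vertex a appears in no bag.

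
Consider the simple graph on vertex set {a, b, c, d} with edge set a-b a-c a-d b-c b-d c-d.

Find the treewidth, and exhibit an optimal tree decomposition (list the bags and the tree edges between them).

With just one bag of size 4, the width is 4 − 1 = 3, so tw(G) ≤ 3. Conversely, {a, b, c, d} is a clique of size 4, and the vertices of any clique must share a bag in every tree decomposition; so some bag has ≥ 4 vertices and tw(G) ≥ 3. The upper and lower bounds meet at 3, so that is the treewidth.

Treewidth 3.
One optimal decomposition is:
Bags: B1 = {a, b, c, d}
Tree: (single bag)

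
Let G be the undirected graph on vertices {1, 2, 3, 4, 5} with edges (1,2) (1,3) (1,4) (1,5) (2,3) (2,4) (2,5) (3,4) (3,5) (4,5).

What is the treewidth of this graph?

4

A width-4 tree decomposition is:
Bags: B1 = {1, 2, 3, 4, 5}
Tree: (single bag)
A single bag containing all 5 vertices is trivially a valid decomposition of width 4. Conversely, {1, 2, 3, 4, 5} is a clique of size 5, and the vertices of any clique must share a bag in every tree decomposition; so some bag has ≥ 5 vertices and tw(G) ≥ 4. Combining the bounds, tw(G) = 4.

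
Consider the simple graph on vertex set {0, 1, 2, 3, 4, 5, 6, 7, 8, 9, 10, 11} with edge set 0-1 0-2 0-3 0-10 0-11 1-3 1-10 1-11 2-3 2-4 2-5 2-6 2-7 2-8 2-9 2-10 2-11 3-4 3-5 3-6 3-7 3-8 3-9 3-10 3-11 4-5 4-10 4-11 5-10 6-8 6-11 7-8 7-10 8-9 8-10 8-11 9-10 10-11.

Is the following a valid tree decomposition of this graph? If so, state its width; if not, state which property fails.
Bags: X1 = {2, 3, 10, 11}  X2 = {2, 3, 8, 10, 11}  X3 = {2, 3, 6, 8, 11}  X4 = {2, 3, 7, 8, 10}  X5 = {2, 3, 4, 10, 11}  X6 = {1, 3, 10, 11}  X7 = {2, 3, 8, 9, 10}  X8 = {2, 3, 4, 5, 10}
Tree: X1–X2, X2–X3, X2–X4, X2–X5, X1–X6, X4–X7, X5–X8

No — vertex 0 appears in no bag.

A tree decomposition must satisfy three properties: every vertex lies in some bag; for every edge, both endpoints lie together in some bag; and for every vertex, the bags containing it form a connected subtree. Here vertex 0 appears in no bag, so the decomposition is invalid.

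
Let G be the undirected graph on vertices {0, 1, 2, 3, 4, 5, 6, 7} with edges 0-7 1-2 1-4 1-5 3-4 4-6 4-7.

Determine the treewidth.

1

A width-1 tree decomposition is:
Bags: B1 = {0, 7}  B2 = {4, 7}  B3 = {1, 4}  B4 = {3, 4}  B5 = {1, 2}  B6 = {4, 6}  B7 = {1, 5}
Tree: B1–B2, B2–B3, B2–B4, B3–B5, B2–B6, B5–B7
Every bag has size at most 2, so the width is 2 − 1 = 1 and tw(G) ≤ 1. Any graph with an edge has treewidth ≥ 1, and G has the edge 0–7. Combining the bounds, tw(G) = 1.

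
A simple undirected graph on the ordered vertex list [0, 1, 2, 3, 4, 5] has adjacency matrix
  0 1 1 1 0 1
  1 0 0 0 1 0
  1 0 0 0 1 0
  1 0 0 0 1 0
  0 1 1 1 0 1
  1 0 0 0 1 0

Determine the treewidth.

A width-2 tree decomposition is:
Bags: B1 = {0, 4, 5}  B2 = {0, 1, 4}  B3 = {0, 2, 4}  B4 = {0, 3, 4}
Tree: B1–B2, B2–B3, B3–B4
Every bag has size at most 3, so the width is 3 − 1 = 2 and tw(G) ≤ 2. For the lower bound, G contains the cycle 0–5–4–1–0, so G is not a forest; only forests have treewidth ≤ 1, hence tw(G) ≥ 2. Therefore the treewidth is 2.

2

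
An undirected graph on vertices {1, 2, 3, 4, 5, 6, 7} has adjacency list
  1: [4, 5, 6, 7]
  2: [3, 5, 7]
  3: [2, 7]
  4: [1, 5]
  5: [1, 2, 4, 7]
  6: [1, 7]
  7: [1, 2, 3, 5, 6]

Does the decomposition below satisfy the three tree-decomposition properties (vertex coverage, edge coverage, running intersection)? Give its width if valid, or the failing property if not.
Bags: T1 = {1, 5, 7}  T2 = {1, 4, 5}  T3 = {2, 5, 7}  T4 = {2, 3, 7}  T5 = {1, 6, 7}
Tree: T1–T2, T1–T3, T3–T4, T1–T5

Checking the three conditions: (i) the bags cover all of {1, 2, 3, 4, 5, 6, 7}; (ii) for each edge, some bag contains both endpoints; (iii) the bags containing any fixed vertex form a subtree. All hold, so the decomposition is valid with width 3 − 1 = 2.

Yes; width 2.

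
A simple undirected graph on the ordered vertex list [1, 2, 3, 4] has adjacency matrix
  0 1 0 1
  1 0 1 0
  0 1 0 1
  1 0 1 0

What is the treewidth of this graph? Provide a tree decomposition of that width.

Treewidth 2.
Bags: B1 = {2, 3, 4}  B2 = {1, 2, 4}
Tree: B1–B2

The largest bag has 3 vertices, giving width 2; this decomposition certifies tw(G) ≤ 2. The edges 2–3–4–1–2 form a cycle, so G is not a tree and its treewidth is at least 2. Hence tw(G) = 2 exactly.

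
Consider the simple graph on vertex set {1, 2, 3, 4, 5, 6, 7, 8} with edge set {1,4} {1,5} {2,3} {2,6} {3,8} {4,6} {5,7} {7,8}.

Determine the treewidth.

2

A width-2 tree decomposition is:
Bags: B1 = {2, 3, 6}  B2 = {3, 6, 8}  B3 = {6, 7, 8}  B4 = {5, 6, 7}  B5 = {1, 5, 6}  B6 = {1, 4, 6}
Tree: B1–B2, B2–B3, B3–B4, B4–B5, B5–B6
Each bag holds 3 vertices, so the decomposition has width 2, which upper-bounds the treewidth. The edges 6–2–3–8–7–5–1–4–6 form a cycle, so G is not a tree and its treewidth is at least 2. Therefore the treewidth is 2.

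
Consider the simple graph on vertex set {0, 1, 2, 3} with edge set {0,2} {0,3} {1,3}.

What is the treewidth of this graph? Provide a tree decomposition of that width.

Treewidth 1.
Bags: B1 = {0, 3}  B2 = {0, 2}  B3 = {1, 3}
Tree: B1–B2, B1–B3

Each bag holds 2 vertices, so the decomposition has width 1, which upper-bounds the treewidth. Any graph with an edge has treewidth ≥ 1, and G has the edge 3–0. Hence tw(G) = 1 exactly.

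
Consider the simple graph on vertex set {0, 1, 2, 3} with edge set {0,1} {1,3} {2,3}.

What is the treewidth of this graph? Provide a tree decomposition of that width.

Treewidth 1.
Bags: B1 = {1, 3}  B2 = {0, 1}  B3 = {2, 3}
Tree: B1–B2, B1–B3

The largest bag has 2 vertices, giving width 1; this decomposition certifies tw(G) ≤ 1. G has an edge, so its treewidth is at least 1. The upper and lower bounds meet at 1, so that is the treewidth.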